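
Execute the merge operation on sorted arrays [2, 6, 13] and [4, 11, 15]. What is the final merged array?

Merging process:

Compare 2 vs 4: take 2 from left. Merged: [2]
Compare 6 vs 4: take 4 from right. Merged: [2, 4]
Compare 6 vs 11: take 6 from left. Merged: [2, 4, 6]
Compare 13 vs 11: take 11 from right. Merged: [2, 4, 6, 11]
Compare 13 vs 15: take 13 from left. Merged: [2, 4, 6, 11, 13]
Append remaining from right: [15]. Merged: [2, 4, 6, 11, 13, 15]

Final merged array: [2, 4, 6, 11, 13, 15]
Total comparisons: 5

The merged array is [2, 4, 6, 11, 13, 15], requiring 5 comparisons. The merge step runs in O(n) time where n is the total number of elements.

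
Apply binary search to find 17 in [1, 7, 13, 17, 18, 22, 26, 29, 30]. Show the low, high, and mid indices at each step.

Binary search for 17 in [1, 7, 13, 17, 18, 22, 26, 29, 30]:

lo=0, hi=8, mid=4, arr[mid]=18 -> 18 > 17, search left half
lo=0, hi=3, mid=1, arr[mid]=7 -> 7 < 17, search right half
lo=2, hi=3, mid=2, arr[mid]=13 -> 13 < 17, search right half
lo=3, hi=3, mid=3, arr[mid]=17 -> Found target at index 3!

Binary search finds 17 at index 3 after 4 comparisons. The search repeatedly halves the search space by comparing with the middle element.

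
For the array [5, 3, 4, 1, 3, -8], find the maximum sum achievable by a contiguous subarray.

Using Kadane's algorithm on [5, 3, 4, 1, 3, -8]:

Scanning through the array:
Position 1 (value 3): max_ending_here = 8, max_so_far = 8
Position 2 (value 4): max_ending_here = 12, max_so_far = 12
Position 3 (value 1): max_ending_here = 13, max_so_far = 13
Position 4 (value 3): max_ending_here = 16, max_so_far = 16
Position 5 (value -8): max_ending_here = 8, max_so_far = 16

Maximum subarray: [5, 3, 4, 1, 3]
Maximum sum: 16

The maximum subarray is [5, 3, 4, 1, 3] with sum 16. This subarray runs from index 0 to index 4.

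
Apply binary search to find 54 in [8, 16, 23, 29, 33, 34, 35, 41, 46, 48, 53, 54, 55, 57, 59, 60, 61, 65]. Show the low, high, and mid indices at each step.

Binary search for 54 in [8, 16, 23, 29, 33, 34, 35, 41, 46, 48, 53, 54, 55, 57, 59, 60, 61, 65]:

lo=0, hi=17, mid=8, arr[mid]=46 -> 46 < 54, search right half
lo=9, hi=17, mid=13, arr[mid]=57 -> 57 > 54, search left half
lo=9, hi=12, mid=10, arr[mid]=53 -> 53 < 54, search right half
lo=11, hi=12, mid=11, arr[mid]=54 -> Found target at index 11!

Binary search finds 54 at index 11 after 4 comparisons. The search repeatedly halves the search space by comparing with the middle element.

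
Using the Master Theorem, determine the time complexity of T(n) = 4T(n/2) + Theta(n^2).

Master Theorem for T(n) = 4T(n/2) + O(n^2):

a = 4, b = 2, c = 2
log_b(a) = log_2(4) = 2.0000

Case 2: c = 2 = log_2(4) = 2.0000
T(n) = O(n^2 log n) = O(n^2 log n)

For T(n) = 4T(n/2) + O(n^2): log_2(4) = 2.0000. This is Case 2 of the Master Theorem (c = log_b(a), equal work at all levels), giving O(n^2 log n).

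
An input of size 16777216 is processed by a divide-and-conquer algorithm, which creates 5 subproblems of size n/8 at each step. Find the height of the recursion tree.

For divide and conquer with division factor 8:

Problem sizes at each level:
Level 0: 16777216
Level 1: 2097152
Level 2: 262144
Level 3: 32768
Level 4: 4096
Level 5: 512
Level 6: 64
Level 7: 8
Level 8: 1

The root is level 0 and the size-1 base case is level 8 (the tree spans levels 0 through 8, i.e. 9 levels counting the root), so the depth is the number of divisions: log_8(16777216) = 8

The recursion tree depth is log_8(16777216) = 8. At each level, the problem size is divided by 8, so it takes 8 divisions to reduce to a base case of size 1. The algorithm makes 5 recursive calls at each level.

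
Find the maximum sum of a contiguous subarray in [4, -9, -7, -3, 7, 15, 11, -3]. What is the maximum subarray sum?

Using Kadane's algorithm on [4, -9, -7, -3, 7, 15, 11, -3]:

Scanning through the array:
Position 1 (value -9): max_ending_here = -5, max_so_far = 4
Position 2 (value -7): max_ending_here = -7, max_so_far = 4
Position 3 (value -3): max_ending_here = -3, max_so_far = 4
Position 4 (value 7): max_ending_here = 7, max_so_far = 7
Position 5 (value 15): max_ending_here = 22, max_so_far = 22
Position 6 (value 11): max_ending_here = 33, max_so_far = 33
Position 7 (value -3): max_ending_here = 30, max_so_far = 33

Maximum subarray: [7, 15, 11]
Maximum sum: 33

The maximum subarray is [7, 15, 11] with sum 33. This subarray runs from index 4 to index 6.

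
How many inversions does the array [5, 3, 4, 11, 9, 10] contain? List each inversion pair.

Finding inversions in [5, 3, 4, 11, 9, 10]:

(0, 1): arr[0]=5 > arr[1]=3
(0, 2): arr[0]=5 > arr[2]=4
(3, 4): arr[3]=11 > arr[4]=9
(3, 5): arr[3]=11 > arr[5]=10

Total inversions: 4

The array has 4 inversion(s): (0,1), (0,2), (3,4), (3,5). Each pair (i,j) satisfies i < j and arr[i] > arr[j].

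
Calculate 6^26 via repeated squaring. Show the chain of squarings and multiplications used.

Computing 6^26 by squaring (build up from 6^1; each line after the first costs one multiplication):

6^1 = 6
6^2 = (6^1)^2 = 6^2 = 36
6^3 = 6 * 6^2 = 6 * 36 = 216
6^6 = (6^3)^2 = 216^2 = 46656
6^12 = (6^6)^2 = 46656^2 = 2176782336
6^13 = 6 * 6^12 = 6 * 2176782336 = 13060694016
6^26 = (6^13)^2 = 13060694016^2 = 170581728179578208256

Result: 170581728179578208256
Multiplications needed: 6 (6 lines after 6^1)

6^26 = 170581728179578208256. Using exponentiation by squaring, this requires 6 multiplications. The key idea: if the exponent is even, square the half-power; if odd, multiply by the base once.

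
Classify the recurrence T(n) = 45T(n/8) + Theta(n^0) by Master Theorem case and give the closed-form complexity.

Master Theorem for T(n) = 45T(n/8) + O(n^0):

a = 45, b = 8, c = 0
log_b(a) = log_8(45) = 1.8306

Case 1: c = 0 < log_8(45) = 1.8306
T(n) = O(n^(log_8 45))

For T(n) = 45T(n/8) + O(n^0): log_8(45) = 1.8306. This is Case 1 of the Master Theorem (c < log_b(a), work dominated by leaves), giving O(n^(log_8 45)).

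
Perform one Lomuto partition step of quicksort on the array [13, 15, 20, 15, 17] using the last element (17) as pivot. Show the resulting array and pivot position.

Lomuto partition with pivot = 17:

Initial array: [13, 15, 20, 15, 17]

arr[0]=13 <= 17: swap with position 0, array becomes [13, 15, 20, 15, 17]
arr[1]=15 <= 17: swap with position 1, array becomes [13, 15, 20, 15, 17]
arr[2]=20 > 17: no swap
arr[3]=15 <= 17: swap with position 2, array becomes [13, 15, 15, 20, 17]

Place pivot at position 3: [13, 15, 15, 17, 20]
Pivot position: 3

After partitioning with pivot 17, the array becomes [13, 15, 15, 17, 20]. The pivot is placed at index 3. All elements to the left of the pivot are <= 17, and all elements to the right are > 17.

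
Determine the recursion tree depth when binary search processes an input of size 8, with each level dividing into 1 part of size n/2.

For divide and conquer with division factor 2:

Problem sizes at each level:
Level 0: 8
Level 1: 4
Level 2: 2
Level 3: 1

The root is level 0 and the size-1 base case is level 3 (the tree spans levels 0 through 3, i.e. 4 levels counting the root), so the depth is the number of divisions: log_2(8) = 3

The recursion tree depth is log_2(8) = 3. At each level, the problem size is divided by 2, so it takes 3 divisions to reduce to a base case of size 1. The algorithm makes 1 recursive call at each level.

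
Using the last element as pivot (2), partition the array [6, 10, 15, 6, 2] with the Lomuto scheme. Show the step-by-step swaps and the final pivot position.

Lomuto partition with pivot = 2:

Initial array: [6, 10, 15, 6, 2]

arr[0]=6 > 2: no swap
arr[1]=10 > 2: no swap
arr[2]=15 > 2: no swap
arr[3]=6 > 2: no swap

Place pivot at position 0: [2, 10, 15, 6, 6]
Pivot position: 0

After partitioning with pivot 2, the array becomes [2, 10, 15, 6, 6]. The pivot is placed at index 0. All elements to the left of the pivot are <= 2, and all elements to the right are > 2.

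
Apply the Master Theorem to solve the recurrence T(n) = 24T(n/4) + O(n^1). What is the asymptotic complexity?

Master Theorem for T(n) = 24T(n/4) + O(n^1):

a = 24, b = 4, c = 1
log_b(a) = log_4(24) = 2.2925

Case 1: c = 1 < log_4(24) = 2.2925
T(n) = O(n^(log_4 24))

For T(n) = 24T(n/4) + O(n^1): log_4(24) = 2.2925. This is Case 1 of the Master Theorem (c < log_b(a), work dominated by leaves), giving O(n^(log_4 24)).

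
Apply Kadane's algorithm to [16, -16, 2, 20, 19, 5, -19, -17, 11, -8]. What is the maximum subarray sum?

Using Kadane's algorithm on [16, -16, 2, 20, 19, 5, -19, -17, 11, -8]:

Scanning through the array:
Position 1 (value -16): max_ending_here = 0, max_so_far = 16
Position 2 (value 2): max_ending_here = 2, max_so_far = 16
Position 3 (value 20): max_ending_here = 22, max_so_far = 22
Position 4 (value 19): max_ending_here = 41, max_so_far = 41
Position 5 (value 5): max_ending_here = 46, max_so_far = 46
Position 6 (value -19): max_ending_here = 27, max_so_far = 46
Position 7 (value -17): max_ending_here = 10, max_so_far = 46
Position 8 (value 11): max_ending_here = 21, max_so_far = 46
Position 9 (value -8): max_ending_here = 13, max_so_far = 46

Maximum subarray: [16, -16, 2, 20, 19, 5]
Maximum sum: 46

The maximum subarray is [16, -16, 2, 20, 19, 5] with sum 46. This subarray runs from index 0 to index 5.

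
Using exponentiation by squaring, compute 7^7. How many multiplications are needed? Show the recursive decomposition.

Computing 7^7 by squaring (build up from 7^1; each line after the first costs one multiplication):

7^1 = 7
7^2 = (7^1)^2 = 7^2 = 49
7^3 = 7 * 7^2 = 7 * 49 = 343
7^6 = (7^3)^2 = 343^2 = 117649
7^7 = 7 * 7^6 = 7 * 117649 = 823543

Result: 823543
Multiplications needed: 4 (4 lines after 7^1)

7^7 = 823543. Using exponentiation by squaring, this requires 4 multiplications. The key idea: if the exponent is even, square the half-power; if odd, multiply by the base once.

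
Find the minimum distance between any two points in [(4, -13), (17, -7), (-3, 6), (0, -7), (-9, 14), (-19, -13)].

Computing all pairwise distances among 6 points:

d((4, -13), (17, -7)) = 14.3178
d((4, -13), (-3, 6)) = 20.2485
d((4, -13), (0, -7)) = 7.2111 <-- minimum
d((4, -13), (-9, 14)) = 29.9666
d((4, -13), (-19, -13)) = 23.0
d((17, -7), (-3, 6)) = 23.8537
d((17, -7), (0, -7)) = 17.0
d((17, -7), (-9, 14)) = 33.4215
d((17, -7), (-19, -13)) = 36.4966
d((-3, 6), (0, -7)) = 13.3417
d((-3, 6), (-9, 14)) = 10.0
d((-3, 6), (-19, -13)) = 24.8395
d((0, -7), (-9, 14)) = 22.8473
d((0, -7), (-19, -13)) = 19.9249
d((-9, 14), (-19, -13)) = 28.7924

Closest pair: (4, -13) and (0, -7) with distance 7.2111

The closest pair is (4, -13) and (0, -7) with Euclidean distance 7.2111. For 6 points, brute-force pairwise comparison is shown above. For large n, the divide-and-conquer algorithm (sort by x, recurse on halves, check the dividing strip) achieves O(n log n).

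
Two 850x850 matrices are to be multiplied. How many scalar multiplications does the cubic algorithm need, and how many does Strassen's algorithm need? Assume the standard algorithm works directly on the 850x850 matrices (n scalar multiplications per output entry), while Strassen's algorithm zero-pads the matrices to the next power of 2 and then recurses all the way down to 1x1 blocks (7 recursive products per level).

Matrix multiplication for 850x850 matrices:

Strassen's algorithm requires power-of-2 dimensions. Pad 850x850 to 1024x1024 (next power of 2).

Standard algorithm: 850^3 = 614125000 multiplications
Strassen's algorithm: 7^(log2(1024)) = 7^10 = 282475249 multiplications
Savings: 614125000 - 282475249 = 331649751 multiplications

Standard: 614125000 multiplications (850^3). Strassen: 282475249 multiplications (7^10, after padding to 1024x1024). Strassen reduces 8 recursive multiplications to 7 at each level.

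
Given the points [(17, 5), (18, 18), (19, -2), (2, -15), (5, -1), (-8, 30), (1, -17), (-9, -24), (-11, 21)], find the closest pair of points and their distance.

Computing all pairwise distances among 9 points:

d((17, 5), (18, 18)) = 13.0384
d((17, 5), (19, -2)) = 7.2801
d((17, 5), (2, -15)) = 25.0
d((17, 5), (5, -1)) = 13.4164
d((17, 5), (-8, 30)) = 35.3553
d((17, 5), (1, -17)) = 27.2029
d((17, 5), (-9, -24)) = 38.9487
d((17, 5), (-11, 21)) = 32.249
d((18, 18), (19, -2)) = 20.025
d((18, 18), (2, -15)) = 36.6742
d((18, 18), (5, -1)) = 23.0217
d((18, 18), (-8, 30)) = 28.6356
d((18, 18), (1, -17)) = 38.9102
d((18, 18), (-9, -24)) = 49.93
d((18, 18), (-11, 21)) = 29.1548
d((19, -2), (2, -15)) = 21.4009
d((19, -2), (5, -1)) = 14.0357
d((19, -2), (-8, 30)) = 41.8688
d((19, -2), (1, -17)) = 23.4307
d((19, -2), (-9, -24)) = 35.609
d((19, -2), (-11, 21)) = 37.8021
d((2, -15), (5, -1)) = 14.3178
d((2, -15), (-8, 30)) = 46.0977
d((2, -15), (1, -17)) = 2.2361 <-- minimum
d((2, -15), (-9, -24)) = 14.2127
d((2, -15), (-11, 21)) = 38.2753
d((5, -1), (-8, 30)) = 33.6155
d((5, -1), (1, -17)) = 16.4924
d((5, -1), (-9, -24)) = 26.9258
d((5, -1), (-11, 21)) = 27.2029
d((-8, 30), (1, -17)) = 47.8539
d((-8, 30), (-9, -24)) = 54.0093
d((-8, 30), (-11, 21)) = 9.4868
d((1, -17), (-9, -24)) = 12.2066
d((1, -17), (-11, 21)) = 39.8497
d((-9, -24), (-11, 21)) = 45.0444

Closest pair: (2, -15) and (1, -17) with distance 2.2361

The closest pair is (2, -15) and (1, -17) with Euclidean distance 2.2361. For 9 points, brute-force pairwise comparison is shown above. For large n, the divide-and-conquer algorithm (sort by x, recurse on halves, check the dividing strip) achieves O(n log n).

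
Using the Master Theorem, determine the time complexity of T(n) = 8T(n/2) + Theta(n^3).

Master Theorem for T(n) = 8T(n/2) + O(n^3):

a = 8, b = 2, c = 3
log_b(a) = log_2(8) = 3.0000

Case 2: c = 3 = log_2(8) = 3.0000
T(n) = O(n^3 log n) = O(n^3 log n)

For T(n) = 8T(n/2) + O(n^3): log_2(8) = 3.0000. This is Case 2 of the Master Theorem (c = log_b(a), equal work at all levels), giving O(n^3 log n).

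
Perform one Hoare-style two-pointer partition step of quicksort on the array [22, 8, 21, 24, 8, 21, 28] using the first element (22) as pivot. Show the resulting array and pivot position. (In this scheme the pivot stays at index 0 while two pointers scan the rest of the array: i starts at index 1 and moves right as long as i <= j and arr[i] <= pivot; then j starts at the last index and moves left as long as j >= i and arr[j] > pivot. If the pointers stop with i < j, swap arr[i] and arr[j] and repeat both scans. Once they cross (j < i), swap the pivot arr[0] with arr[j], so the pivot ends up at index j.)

Hoare-style two-pointer partition with pivot = 22:

Initial array: [22, 8, 21, 24, 8, 21, 28]

Pointers start at i = 1, j = 6.
i stops at index 3 (arr[3]=24 > 22), j stops at index 5 (arr[5]=21 <= 22): swap arr[3] and arr[5], array becomes [22, 8, 21, 21, 8, 24, 28]
i ends at 5, j ends at 4: the pointers have crossed (j < i), so scanning stops.

Swap pivot arr[0] with arr[4] to place pivot at position 4: [8, 8, 21, 21, 22, 24, 28]
Pivot position: 4

After partitioning with pivot 22, the array becomes [8, 8, 21, 21, 22, 24, 28]. The pivot is placed at index 4. All elements to the left of the pivot are <= 22, and all elements to the right are > 22.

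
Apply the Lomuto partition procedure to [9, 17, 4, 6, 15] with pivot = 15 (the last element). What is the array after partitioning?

Lomuto partition with pivot = 15:

Initial array: [9, 17, 4, 6, 15]

arr[0]=9 <= 15: swap with position 0, array becomes [9, 17, 4, 6, 15]
arr[1]=17 > 15: no swap
arr[2]=4 <= 15: swap with position 1, array becomes [9, 4, 17, 6, 15]
arr[3]=6 <= 15: swap with position 2, array becomes [9, 4, 6, 17, 15]

Place pivot at position 3: [9, 4, 6, 15, 17]
Pivot position: 3

After partitioning with pivot 15, the array becomes [9, 4, 6, 15, 17]. The pivot is placed at index 3. All elements to the left of the pivot are <= 15, and all elements to the right are > 15.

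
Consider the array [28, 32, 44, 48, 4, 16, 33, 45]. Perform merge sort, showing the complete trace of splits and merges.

Merge sort trace:

Split: [28, 32, 44, 48, 4, 16, 33, 45] -> [28, 32, 44, 48] and [4, 16, 33, 45]
  Split: [28, 32, 44, 48] -> [28, 32] and [44, 48]
    Split: [28, 32] -> [28] and [32]
    Merge: [28] + [32] -> [28, 32]
    Split: [44, 48] -> [44] and [48]
    Merge: [44] + [48] -> [44, 48]
  Merge: [28, 32] + [44, 48] -> [28, 32, 44, 48]
  Split: [4, 16, 33, 45] -> [4, 16] and [33, 45]
    Split: [4, 16] -> [4] and [16]
    Merge: [4] + [16] -> [4, 16]
    Split: [33, 45] -> [33] and [45]
    Merge: [33] + [45] -> [33, 45]
  Merge: [4, 16] + [33, 45] -> [4, 16, 33, 45]
Merge: [28, 32, 44, 48] + [4, 16, 33, 45] -> [4, 16, 28, 32, 33, 44, 45, 48]

Final sorted array: [4, 16, 28, 32, 33, 44, 45, 48]

The merge sort proceeds by recursively splitting the array and merging sorted halves.
After all merges, the sorted array is [4, 16, 28, 32, 33, 44, 45, 48].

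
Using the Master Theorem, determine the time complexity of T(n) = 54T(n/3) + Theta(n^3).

Master Theorem for T(n) = 54T(n/3) + O(n^3):

a = 54, b = 3, c = 3
log_b(a) = log_3(54) = 3.6309

Case 1: c = 3 < log_3(54) = 3.6309
T(n) = O(n^(log_3 54))

For T(n) = 54T(n/3) + O(n^3): log_3(54) = 3.6309. This is Case 1 of the Master Theorem (c < log_b(a), work dominated by leaves), giving O(n^(log_3 54)).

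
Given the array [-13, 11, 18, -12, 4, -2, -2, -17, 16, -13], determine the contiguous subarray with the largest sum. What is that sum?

Using Kadane's algorithm on [-13, 11, 18, -12, 4, -2, -2, -17, 16, -13]:

Scanning through the array:
Position 1 (value 11): max_ending_here = 11, max_so_far = 11
Position 2 (value 18): max_ending_here = 29, max_so_far = 29
Position 3 (value -12): max_ending_here = 17, max_so_far = 29
Position 4 (value 4): max_ending_here = 21, max_so_far = 29
Position 5 (value -2): max_ending_here = 19, max_so_far = 29
Position 6 (value -2): max_ending_here = 17, max_so_far = 29
Position 7 (value -17): max_ending_here = 0, max_so_far = 29
Position 8 (value 16): max_ending_here = 16, max_so_far = 29
Position 9 (value -13): max_ending_here = 3, max_so_far = 29

Maximum subarray: [11, 18]
Maximum sum: 29

The maximum subarray is [11, 18] with sum 29. This subarray runs from index 1 to index 2.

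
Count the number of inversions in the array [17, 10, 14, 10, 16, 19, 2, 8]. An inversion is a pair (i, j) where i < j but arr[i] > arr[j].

Finding inversions in [17, 10, 14, 10, 16, 19, 2, 8]:

(0, 1): arr[0]=17 > arr[1]=10
(0, 2): arr[0]=17 > arr[2]=14
(0, 3): arr[0]=17 > arr[3]=10
(0, 4): arr[0]=17 > arr[4]=16
(0, 6): arr[0]=17 > arr[6]=2
(0, 7): arr[0]=17 > arr[7]=8
(1, 6): arr[1]=10 > arr[6]=2
(1, 7): arr[1]=10 > arr[7]=8
(2, 3): arr[2]=14 > arr[3]=10
(2, 6): arr[2]=14 > arr[6]=2
(2, 7): arr[2]=14 > arr[7]=8
(3, 6): arr[3]=10 > arr[6]=2
(3, 7): arr[3]=10 > arr[7]=8
(4, 6): arr[4]=16 > arr[6]=2
(4, 7): arr[4]=16 > arr[7]=8
(5, 6): arr[5]=19 > arr[6]=2
(5, 7): arr[5]=19 > arr[7]=8

Total inversions: 17

The array has 17 inversion(s): (0,1), (0,2), (0,3), (0,4), (0,6), (0,7), (1,6), (1,7), (2,3), (2,6), (2,7), (3,6), (3,7), (4,6), (4,7), (5,6), (5,7). Each pair (i,j) satisfies i < j and arr[i] > arr[j].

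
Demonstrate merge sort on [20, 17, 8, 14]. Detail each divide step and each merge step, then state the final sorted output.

Merge sort trace:

Split: [20, 17, 8, 14] -> [20, 17] and [8, 14]
  Split: [20, 17] -> [20] and [17]
  Merge: [20] + [17] -> [17, 20]
  Split: [8, 14] -> [8] and [14]
  Merge: [8] + [14] -> [8, 14]
Merge: [17, 20] + [8, 14] -> [8, 14, 17, 20]

Final sorted array: [8, 14, 17, 20]

The merge sort proceeds by recursively splitting the array and merging sorted halves.
After all merges, the sorted array is [8, 14, 17, 20].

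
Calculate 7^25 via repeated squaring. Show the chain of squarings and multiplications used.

Computing 7^25 by squaring (build up from 7^1; each line after the first costs one multiplication):

7^1 = 7
7^2 = (7^1)^2 = 7^2 = 49
7^3 = 7 * 7^2 = 7 * 49 = 343
7^6 = (7^3)^2 = 343^2 = 117649
7^12 = (7^6)^2 = 117649^2 = 13841287201
7^24 = (7^12)^2 = 13841287201^2 = 191581231380566414401
7^25 = 7 * 7^24 = 7 * 191581231380566414401 = 1341068619663964900807

Result: 1341068619663964900807
Multiplications needed: 6 (6 lines after 7^1)

7^25 = 1341068619663964900807. Using exponentiation by squaring, this requires 6 multiplications. The key idea: if the exponent is even, square the half-power; if odd, multiply by the base once.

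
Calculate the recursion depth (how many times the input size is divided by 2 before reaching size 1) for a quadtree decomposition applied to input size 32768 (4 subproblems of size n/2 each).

For divide and conquer with division factor 2:

Problem sizes at each level:
Level 0: 32768
Level 1: 16384
Level 2: 8192
Level 3: 4096
Level 4: 2048
Level 5: 1024
Level 6: 512
Level 7: 256
Level 8: 128
Level 9: 64
Level 10: 32
Level 11: 16
Level 12: 8
Level 13: 4
Level 14: 2
Level 15: 1

The root is level 0 and the size-1 base case is level 15 (the tree spans levels 0 through 15, i.e. 16 levels counting the root), so the depth is the number of divisions: log_2(32768) = 15

The recursion tree depth is log_2(32768) = 15. At each level, the problem size is divided by 2, so it takes 15 divisions to reduce to a base case of size 1. The algorithm makes 4 recursive calls at each level.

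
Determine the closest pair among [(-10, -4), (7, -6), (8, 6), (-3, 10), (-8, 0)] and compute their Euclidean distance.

Computing all pairwise distances among 5 points:

d((-10, -4), (7, -6)) = 17.1172
d((-10, -4), (8, 6)) = 20.5913
d((-10, -4), (-3, 10)) = 15.6525
d((-10, -4), (-8, 0)) = 4.4721 <-- minimum
d((7, -6), (8, 6)) = 12.0416
d((7, -6), (-3, 10)) = 18.868
d((7, -6), (-8, 0)) = 16.1555
d((8, 6), (-3, 10)) = 11.7047
d((8, 6), (-8, 0)) = 17.088
d((-3, 10), (-8, 0)) = 11.1803

Closest pair: (-10, -4) and (-8, 0) with distance 4.4721

The closest pair is (-10, -4) and (-8, 0) with Euclidean distance 4.4721. For 5 points, brute-force pairwise comparison is shown above. For large n, the divide-and-conquer algorithm (sort by x, recurse on halves, check the dividing strip) achieves O(n log n).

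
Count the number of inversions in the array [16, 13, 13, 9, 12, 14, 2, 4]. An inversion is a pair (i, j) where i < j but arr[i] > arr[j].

Finding inversions in [16, 13, 13, 9, 12, 14, 2, 4]:

(0, 1): arr[0]=16 > arr[1]=13
(0, 2): arr[0]=16 > arr[2]=13
(0, 3): arr[0]=16 > arr[3]=9
(0, 4): arr[0]=16 > arr[4]=12
(0, 5): arr[0]=16 > arr[5]=14
(0, 6): arr[0]=16 > arr[6]=2
(0, 7): arr[0]=16 > arr[7]=4
(1, 3): arr[1]=13 > arr[3]=9
(1, 4): arr[1]=13 > arr[4]=12
(1, 6): arr[1]=13 > arr[6]=2
(1, 7): arr[1]=13 > arr[7]=4
(2, 3): arr[2]=13 > arr[3]=9
(2, 4): arr[2]=13 > arr[4]=12
(2, 6): arr[2]=13 > arr[6]=2
(2, 7): arr[2]=13 > arr[7]=4
(3, 6): arr[3]=9 > arr[6]=2
(3, 7): arr[3]=9 > arr[7]=4
(4, 6): arr[4]=12 > arr[6]=2
(4, 7): arr[4]=12 > arr[7]=4
(5, 6): arr[5]=14 > arr[6]=2
(5, 7): arr[5]=14 > arr[7]=4

Total inversions: 21

The array has 21 inversion(s): (0,1), (0,2), (0,3), (0,4), (0,5), (0,6), (0,7), (1,3), (1,4), (1,6), (1,7), (2,3), (2,4), (2,6), (2,7), (3,6), (3,7), (4,6), (4,7), (5,6), (5,7). Each pair (i,j) satisfies i < j and arr[i] > arr[j].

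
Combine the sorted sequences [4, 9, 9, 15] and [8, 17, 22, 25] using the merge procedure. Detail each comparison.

Merging process:

Compare 4 vs 8: take 4 from left. Merged: [4]
Compare 9 vs 8: take 8 from right. Merged: [4, 8]
Compare 9 vs 17: take 9 from left. Merged: [4, 8, 9]
Compare 9 vs 17: take 9 from left. Merged: [4, 8, 9, 9]
Compare 15 vs 17: take 15 from left. Merged: [4, 8, 9, 9, 15]
Append remaining from right: [17, 22, 25]. Merged: [4, 8, 9, 9, 15, 17, 22, 25]

Final merged array: [4, 8, 9, 9, 15, 17, 22, 25]
Total comparisons: 5

The merged array is [4, 8, 9, 9, 15, 17, 22, 25], requiring 5 comparisons. The merge step runs in O(n) time where n is the total number of elements.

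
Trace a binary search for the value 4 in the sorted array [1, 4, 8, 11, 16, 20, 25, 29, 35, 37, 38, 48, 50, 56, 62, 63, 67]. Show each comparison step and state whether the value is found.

Binary search for 4 in [1, 4, 8, 11, 16, 20, 25, 29, 35, 37, 38, 48, 50, 56, 62, 63, 67]:

lo=0, hi=16, mid=8, arr[mid]=35 -> 35 > 4, search left half
lo=0, hi=7, mid=3, arr[mid]=11 -> 11 > 4, search left half
lo=0, hi=2, mid=1, arr[mid]=4 -> Found target at index 1!

Binary search finds 4 at index 1 after 3 comparisons. The search repeatedly halves the search space by comparing with the middle element.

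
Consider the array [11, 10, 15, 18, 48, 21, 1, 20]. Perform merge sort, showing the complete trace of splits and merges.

Merge sort trace:

Split: [11, 10, 15, 18, 48, 21, 1, 20] -> [11, 10, 15, 18] and [48, 21, 1, 20]
  Split: [11, 10, 15, 18] -> [11, 10] and [15, 18]
    Split: [11, 10] -> [11] and [10]
    Merge: [11] + [10] -> [10, 11]
    Split: [15, 18] -> [15] and [18]
    Merge: [15] + [18] -> [15, 18]
  Merge: [10, 11] + [15, 18] -> [10, 11, 15, 18]
  Split: [48, 21, 1, 20] -> [48, 21] and [1, 20]
    Split: [48, 21] -> [48] and [21]
    Merge: [48] + [21] -> [21, 48]
    Split: [1, 20] -> [1] and [20]
    Merge: [1] + [20] -> [1, 20]
  Merge: [21, 48] + [1, 20] -> [1, 20, 21, 48]
Merge: [10, 11, 15, 18] + [1, 20, 21, 48] -> [1, 10, 11, 15, 18, 20, 21, 48]

Final sorted array: [1, 10, 11, 15, 18, 20, 21, 48]

The merge sort proceeds by recursively splitting the array and merging sorted halves.
After all merges, the sorted array is [1, 10, 11, 15, 18, 20, 21, 48].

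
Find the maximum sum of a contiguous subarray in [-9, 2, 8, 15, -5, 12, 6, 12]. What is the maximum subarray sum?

Using Kadane's algorithm on [-9, 2, 8, 15, -5, 12, 6, 12]:

Scanning through the array:
Position 1 (value 2): max_ending_here = 2, max_so_far = 2
Position 2 (value 8): max_ending_here = 10, max_so_far = 10
Position 3 (value 15): max_ending_here = 25, max_so_far = 25
Position 4 (value -5): max_ending_here = 20, max_so_far = 25
Position 5 (value 12): max_ending_here = 32, max_so_far = 32
Position 6 (value 6): max_ending_here = 38, max_so_far = 38
Position 7 (value 12): max_ending_here = 50, max_so_far = 50

Maximum subarray: [2, 8, 15, -5, 12, 6, 12]
Maximum sum: 50

The maximum subarray is [2, 8, 15, -5, 12, 6, 12] with sum 50. This subarray runs from index 1 to index 7.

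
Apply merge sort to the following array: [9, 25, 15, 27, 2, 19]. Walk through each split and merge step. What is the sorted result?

Merge sort trace:

Split: [9, 25, 15, 27, 2, 19] -> [9, 25, 15] and [27, 2, 19]
  Split: [9, 25, 15] -> [9] and [25, 15]
    Split: [25, 15] -> [25] and [15]
    Merge: [25] + [15] -> [15, 25]
  Merge: [9] + [15, 25] -> [9, 15, 25]
  Split: [27, 2, 19] -> [27] and [2, 19]
    Split: [2, 19] -> [2] and [19]
    Merge: [2] + [19] -> [2, 19]
  Merge: [27] + [2, 19] -> [2, 19, 27]
Merge: [9, 15, 25] + [2, 19, 27] -> [2, 9, 15, 19, 25, 27]

Final sorted array: [2, 9, 15, 19, 25, 27]

The merge sort proceeds by recursively splitting the array and merging sorted halves.
After all merges, the sorted array is [2, 9, 15, 19, 25, 27].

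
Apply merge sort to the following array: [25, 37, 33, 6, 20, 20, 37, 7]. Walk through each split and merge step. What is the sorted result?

Merge sort trace:

Split: [25, 37, 33, 6, 20, 20, 37, 7] -> [25, 37, 33, 6] and [20, 20, 37, 7]
  Split: [25, 37, 33, 6] -> [25, 37] and [33, 6]
    Split: [25, 37] -> [25] and [37]
    Merge: [25] + [37] -> [25, 37]
    Split: [33, 6] -> [33] and [6]
    Merge: [33] + [6] -> [6, 33]
  Merge: [25, 37] + [6, 33] -> [6, 25, 33, 37]
  Split: [20, 20, 37, 7] -> [20, 20] and [37, 7]
    Split: [20, 20] -> [20] and [20]
    Merge: [20] + [20] -> [20, 20]
    Split: [37, 7] -> [37] and [7]
    Merge: [37] + [7] -> [7, 37]
  Merge: [20, 20] + [7, 37] -> [7, 20, 20, 37]
Merge: [6, 25, 33, 37] + [7, 20, 20, 37] -> [6, 7, 20, 20, 25, 33, 37, 37]

Final sorted array: [6, 7, 20, 20, 25, 33, 37, 37]

The merge sort proceeds by recursively splitting the array and merging sorted halves.
After all merges, the sorted array is [6, 7, 20, 20, 25, 33, 37, 37].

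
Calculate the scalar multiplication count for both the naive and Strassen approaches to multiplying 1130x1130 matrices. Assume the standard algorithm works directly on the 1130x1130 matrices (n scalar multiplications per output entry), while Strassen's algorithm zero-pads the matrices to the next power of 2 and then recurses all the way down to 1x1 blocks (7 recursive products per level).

Matrix multiplication for 1130x1130 matrices:

Strassen's algorithm requires power-of-2 dimensions. Pad 1130x1130 to 2048x2048 (next power of 2).

Standard algorithm: 1130^3 = 1442897000 multiplications
Strassen's algorithm: 7^(log2(2048)) = 7^11 = 1977326743 multiplications
Difference: 1442897000 - 1977326743 = -534429743 (Strassen uses MORE here due to padding overhead — for small or just-over-power-of-2 n, padding can outweigh the per-level savings)

Standard: 1442897000 multiplications (1130^3). Strassen: 1977326743 multiplications (7^11, after padding to 2048x2048). Strassen reduces 8 recursive multiplications to 7 at each level.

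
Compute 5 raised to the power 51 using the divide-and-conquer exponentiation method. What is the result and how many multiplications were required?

Computing 5^51 by squaring (build up from 5^1; each line after the first costs one multiplication):

5^1 = 5
5^2 = (5^1)^2 = 5^2 = 25
5^3 = 5 * 5^2 = 5 * 25 = 125
5^6 = (5^3)^2 = 125^2 = 15625
5^12 = (5^6)^2 = 15625^2 = 244140625
5^24 = (5^12)^2 = 244140625^2 = 59604644775390625
5^25 = 5 * 5^24 = 5 * 59604644775390625 = 298023223876953125
5^50 = (5^25)^2 = 298023223876953125^2 = 88817841970012523233890533447265625
5^51 = 5 * 5^50 = 5 * 88817841970012523233890533447265625 = 444089209850062616169452667236328125

Result: 444089209850062616169452667236328125
Multiplications needed: 8 (8 lines after 5^1)

5^51 = 444089209850062616169452667236328125. Using exponentiation by squaring, this requires 8 multiplications. The key idea: if the exponent is even, square the half-power; if odd, multiply by the base once.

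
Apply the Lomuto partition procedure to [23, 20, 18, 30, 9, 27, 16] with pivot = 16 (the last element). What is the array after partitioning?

Lomuto partition with pivot = 16:

Initial array: [23, 20, 18, 30, 9, 27, 16]

arr[0]=23 > 16: no swap
arr[1]=20 > 16: no swap
arr[2]=18 > 16: no swap
arr[3]=30 > 16: no swap
arr[4]=9 <= 16: swap with position 0, array becomes [9, 20, 18, 30, 23, 27, 16]
arr[5]=27 > 16: no swap

Place pivot at position 1: [9, 16, 18, 30, 23, 27, 20]
Pivot position: 1

After partitioning with pivot 16, the array becomes [9, 16, 18, 30, 23, 27, 20]. The pivot is placed at index 1. All elements to the left of the pivot are <= 16, and all elements to the right are > 16.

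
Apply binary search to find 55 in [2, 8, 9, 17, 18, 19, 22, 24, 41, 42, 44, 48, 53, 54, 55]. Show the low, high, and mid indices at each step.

Binary search for 55 in [2, 8, 9, 17, 18, 19, 22, 24, 41, 42, 44, 48, 53, 54, 55]:

lo=0, hi=14, mid=7, arr[mid]=24 -> 24 < 55, search right half
lo=8, hi=14, mid=11, arr[mid]=48 -> 48 < 55, search right half
lo=12, hi=14, mid=13, arr[mid]=54 -> 54 < 55, search right half
lo=14, hi=14, mid=14, arr[mid]=55 -> Found target at index 14!

Binary search finds 55 at index 14 after 4 comparisons. The search repeatedly halves the search space by comparing with the middle element.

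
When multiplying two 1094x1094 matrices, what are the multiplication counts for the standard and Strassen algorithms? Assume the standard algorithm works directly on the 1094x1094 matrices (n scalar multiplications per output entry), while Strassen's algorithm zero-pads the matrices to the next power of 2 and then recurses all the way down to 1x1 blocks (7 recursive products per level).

Matrix multiplication for 1094x1094 matrices:

Strassen's algorithm requires power-of-2 dimensions. Pad 1094x1094 to 2048x2048 (next power of 2).

Standard algorithm: 1094^3 = 1309338584 multiplications
Strassen's algorithm: 7^(log2(2048)) = 7^11 = 1977326743 multiplications
Difference: 1309338584 - 1977326743 = -667988159 (Strassen uses MORE here due to padding overhead — for small or just-over-power-of-2 n, padding can outweigh the per-level savings)

Standard: 1309338584 multiplications (1094^3). Strassen: 1977326743 multiplications (7^11, after padding to 2048x2048). Strassen reduces 8 recursive multiplications to 7 at each level.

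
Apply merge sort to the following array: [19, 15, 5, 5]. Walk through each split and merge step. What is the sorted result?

Merge sort trace:

Split: [19, 15, 5, 5] -> [19, 15] and [5, 5]
  Split: [19, 15] -> [19] and [15]
  Merge: [19] + [15] -> [15, 19]
  Split: [5, 5] -> [5] and [5]
  Merge: [5] + [5] -> [5, 5]
Merge: [15, 19] + [5, 5] -> [5, 5, 15, 19]

Final sorted array: [5, 5, 15, 19]

The merge sort proceeds by recursively splitting the array and merging sorted halves.
After all merges, the sorted array is [5, 5, 15, 19].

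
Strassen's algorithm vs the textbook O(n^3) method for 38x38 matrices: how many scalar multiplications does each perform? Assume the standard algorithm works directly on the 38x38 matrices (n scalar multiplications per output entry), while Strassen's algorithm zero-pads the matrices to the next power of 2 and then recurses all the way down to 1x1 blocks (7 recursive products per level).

Matrix multiplication for 38x38 matrices:

Strassen's algorithm requires power-of-2 dimensions. Pad 38x38 to 64x64 (next power of 2).

Standard algorithm: 38^3 = 54872 multiplications
Strassen's algorithm: 7^(log2(64)) = 7^6 = 117649 multiplications
Difference: 54872 - 117649 = -62777 (Strassen uses MORE here due to padding overhead — for small or just-over-power-of-2 n, padding can outweigh the per-level savings)

Standard: 54872 multiplications (38^3). Strassen: 117649 multiplications (7^6, after padding to 64x64). Strassen reduces 8 recursive multiplications to 7 at each level.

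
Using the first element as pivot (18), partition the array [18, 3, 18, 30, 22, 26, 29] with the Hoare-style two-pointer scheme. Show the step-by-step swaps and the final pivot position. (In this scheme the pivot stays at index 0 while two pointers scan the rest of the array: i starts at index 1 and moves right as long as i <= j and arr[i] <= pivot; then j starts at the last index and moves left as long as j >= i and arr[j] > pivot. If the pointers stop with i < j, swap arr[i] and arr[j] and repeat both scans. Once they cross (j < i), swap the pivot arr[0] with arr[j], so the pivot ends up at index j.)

Hoare-style two-pointer partition with pivot = 18:

Initial array: [18, 3, 18, 30, 22, 26, 29]

Pointers start at i = 1, j = 6.
i ends at 3, j ends at 2: the pointers have crossed (j < i), so scanning stops.

Swap pivot arr[0] with arr[2] to place pivot at position 2: [18, 3, 18, 30, 22, 26, 29]
Pivot position: 2

After partitioning with pivot 18, the array becomes [18, 3, 18, 30, 22, 26, 29]. The pivot is placed at index 2. All elements to the left of the pivot are <= 18, and all elements to the right are > 18.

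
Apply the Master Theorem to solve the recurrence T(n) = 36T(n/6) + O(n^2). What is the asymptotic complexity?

Master Theorem for T(n) = 36T(n/6) + O(n^2):

a = 36, b = 6, c = 2
log_b(a) = log_6(36) = 2.0000

Case 2: c = 2 = log_6(36) = 2.0000
T(n) = O(n^2 log n) = O(n^2 log n)

For T(n) = 36T(n/6) + O(n^2): log_6(36) = 2.0000. This is Case 2 of the Master Theorem (c = log_b(a), equal work at all levels), giving O(n^2 log n).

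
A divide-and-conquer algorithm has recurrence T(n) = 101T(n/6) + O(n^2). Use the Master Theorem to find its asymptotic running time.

Master Theorem for T(n) = 101T(n/6) + O(n^2):

a = 101, b = 6, c = 2
log_b(a) = log_6(101) = 2.5757

Case 1: c = 2 < log_6(101) = 2.5757
T(n) = O(n^(log_6 101))

For T(n) = 101T(n/6) + O(n^2): log_6(101) = 2.5757. This is Case 1 of the Master Theorem (c < log_b(a), work dominated by leaves), giving O(n^(log_6 101)).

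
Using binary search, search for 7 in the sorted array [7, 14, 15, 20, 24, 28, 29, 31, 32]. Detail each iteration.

Binary search for 7 in [7, 14, 15, 20, 24, 28, 29, 31, 32]:

lo=0, hi=8, mid=4, arr[mid]=24 -> 24 > 7, search left half
lo=0, hi=3, mid=1, arr[mid]=14 -> 14 > 7, search left half
lo=0, hi=0, mid=0, arr[mid]=7 -> Found target at index 0!

Binary search finds 7 at index 0 after 3 comparisons. The search repeatedly halves the search space by comparing with the middle element.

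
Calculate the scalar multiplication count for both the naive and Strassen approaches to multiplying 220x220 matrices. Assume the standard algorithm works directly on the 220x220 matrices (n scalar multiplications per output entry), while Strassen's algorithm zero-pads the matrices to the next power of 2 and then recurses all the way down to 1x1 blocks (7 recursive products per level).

Matrix multiplication for 220x220 matrices:

Strassen's algorithm requires power-of-2 dimensions. Pad 220x220 to 256x256 (next power of 2).

Standard algorithm: 220^3 = 10648000 multiplications
Strassen's algorithm: 7^(log2(256)) = 7^8 = 5764801 multiplications
Savings: 10648000 - 5764801 = 4883199 multiplications

Standard: 10648000 multiplications (220^3). Strassen: 5764801 multiplications (7^8, after padding to 256x256). Strassen reduces 8 recursive multiplications to 7 at each level.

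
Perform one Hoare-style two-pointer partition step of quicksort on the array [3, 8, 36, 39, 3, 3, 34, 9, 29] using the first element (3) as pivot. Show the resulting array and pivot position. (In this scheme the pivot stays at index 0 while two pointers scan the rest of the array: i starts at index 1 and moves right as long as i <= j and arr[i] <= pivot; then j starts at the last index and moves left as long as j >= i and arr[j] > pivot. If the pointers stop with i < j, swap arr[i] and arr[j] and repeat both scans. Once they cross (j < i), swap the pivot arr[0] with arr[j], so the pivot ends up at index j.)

Hoare-style two-pointer partition with pivot = 3:

Initial array: [3, 8, 36, 39, 3, 3, 34, 9, 29]

Pointers start at i = 1, j = 8.
i stops at index 1 (arr[1]=8 > 3), j stops at index 5 (arr[5]=3 <= 3): swap arr[1] and arr[5], array becomes [3, 3, 36, 39, 3, 8, 34, 9, 29]
i stops at index 2 (arr[2]=36 > 3), j stops at index 4 (arr[4]=3 <= 3): swap arr[2] and arr[4], array becomes [3, 3, 3, 39, 36, 8, 34, 9, 29]
i ends at 3, j ends at 2: the pointers have crossed (j < i), so scanning stops.

Swap pivot arr[0] with arr[2] to place pivot at position 2: [3, 3, 3, 39, 36, 8, 34, 9, 29]
Pivot position: 2

After partitioning with pivot 3, the array becomes [3, 3, 3, 39, 36, 8, 34, 9, 29]. The pivot is placed at index 2. All elements to the left of the pivot are <= 3, and all elements to the right are > 3.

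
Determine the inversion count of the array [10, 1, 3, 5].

Finding inversions in [10, 1, 3, 5]:

(0, 1): arr[0]=10 > arr[1]=1
(0, 2): arr[0]=10 > arr[2]=3
(0, 3): arr[0]=10 > arr[3]=5

Total inversions: 3

The array has 3 inversion(s): (0,1), (0,2), (0,3). Each pair (i,j) satisfies i < j and arr[i] > arr[j].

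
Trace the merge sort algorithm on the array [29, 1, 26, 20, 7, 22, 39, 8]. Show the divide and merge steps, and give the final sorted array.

Merge sort trace:

Split: [29, 1, 26, 20, 7, 22, 39, 8] -> [29, 1, 26, 20] and [7, 22, 39, 8]
  Split: [29, 1, 26, 20] -> [29, 1] and [26, 20]
    Split: [29, 1] -> [29] and [1]
    Merge: [29] + [1] -> [1, 29]
    Split: [26, 20] -> [26] and [20]
    Merge: [26] + [20] -> [20, 26]
  Merge: [1, 29] + [20, 26] -> [1, 20, 26, 29]
  Split: [7, 22, 39, 8] -> [7, 22] and [39, 8]
    Split: [7, 22] -> [7] and [22]
    Merge: [7] + [22] -> [7, 22]
    Split: [39, 8] -> [39] and [8]
    Merge: [39] + [8] -> [8, 39]
  Merge: [7, 22] + [8, 39] -> [7, 8, 22, 39]
Merge: [1, 20, 26, 29] + [7, 8, 22, 39] -> [1, 7, 8, 20, 22, 26, 29, 39]

Final sorted array: [1, 7, 8, 20, 22, 26, 29, 39]

The merge sort proceeds by recursively splitting the array and merging sorted halves.
After all merges, the sorted array is [1, 7, 8, 20, 22, 26, 29, 39].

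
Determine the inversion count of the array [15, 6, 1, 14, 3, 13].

Finding inversions in [15, 6, 1, 14, 3, 13]:

(0, 1): arr[0]=15 > arr[1]=6
(0, 2): arr[0]=15 > arr[2]=1
(0, 3): arr[0]=15 > arr[3]=14
(0, 4): arr[0]=15 > arr[4]=3
(0, 5): arr[0]=15 > arr[5]=13
(1, 2): arr[1]=6 > arr[2]=1
(1, 4): arr[1]=6 > arr[4]=3
(3, 4): arr[3]=14 > arr[4]=3
(3, 5): arr[3]=14 > arr[5]=13

Total inversions: 9

The array has 9 inversion(s): (0,1), (0,2), (0,3), (0,4), (0,5), (1,2), (1,4), (3,4), (3,5). Each pair (i,j) satisfies i < j and arr[i] > arr[j].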